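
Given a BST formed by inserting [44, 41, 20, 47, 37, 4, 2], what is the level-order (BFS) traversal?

Tree insertion order: [44, 41, 20, 47, 37, 4, 2]
Tree (level-order array): [44, 41, 47, 20, None, None, None, 4, 37, 2]
BFS from the root, enqueuing left then right child of each popped node:
  queue [44] -> pop 44, enqueue [41, 47], visited so far: [44]
  queue [41, 47] -> pop 41, enqueue [20], visited so far: [44, 41]
  queue [47, 20] -> pop 47, enqueue [none], visited so far: [44, 41, 47]
  queue [20] -> pop 20, enqueue [4, 37], visited so far: [44, 41, 47, 20]
  queue [4, 37] -> pop 4, enqueue [2], visited so far: [44, 41, 47, 20, 4]
  queue [37, 2] -> pop 37, enqueue [none], visited so far: [44, 41, 47, 20, 4, 37]
  queue [2] -> pop 2, enqueue [none], visited so far: [44, 41, 47, 20, 4, 37, 2]
Result: [44, 41, 47, 20, 4, 37, 2]


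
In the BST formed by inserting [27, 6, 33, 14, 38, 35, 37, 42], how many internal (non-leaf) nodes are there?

Tree built from: [27, 6, 33, 14, 38, 35, 37, 42]
Tree (level-order array): [27, 6, 33, None, 14, None, 38, None, None, 35, 42, None, 37]
Rule: An internal node has at least one child.
Per-node child counts:
  node 27: 2 child(ren)
  node 6: 1 child(ren)
  node 14: 0 child(ren)
  node 33: 1 child(ren)
  node 38: 2 child(ren)
  node 35: 1 child(ren)
  node 37: 0 child(ren)
  node 42: 0 child(ren)
Matching nodes: [27, 6, 33, 38, 35]
Count of internal (non-leaf) nodes: 5


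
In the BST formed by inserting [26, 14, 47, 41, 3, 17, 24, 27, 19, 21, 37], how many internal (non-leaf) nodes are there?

Tree built from: [26, 14, 47, 41, 3, 17, 24, 27, 19, 21, 37]
Tree (level-order array): [26, 14, 47, 3, 17, 41, None, None, None, None, 24, 27, None, 19, None, None, 37, None, 21]
Rule: An internal node has at least one child.
Per-node child counts:
  node 26: 2 child(ren)
  node 14: 2 child(ren)
  node 3: 0 child(ren)
  node 17: 1 child(ren)
  node 24: 1 child(ren)
  node 19: 1 child(ren)
  node 21: 0 child(ren)
  node 47: 1 child(ren)
  node 41: 1 child(ren)
  node 27: 1 child(ren)
  node 37: 0 child(ren)
Matching nodes: [26, 14, 17, 24, 19, 47, 41, 27]
Count of internal (non-leaf) nodes: 8


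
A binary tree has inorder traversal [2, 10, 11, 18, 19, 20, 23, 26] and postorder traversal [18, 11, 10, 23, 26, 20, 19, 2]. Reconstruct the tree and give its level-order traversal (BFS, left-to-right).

Inorder:   [2, 10, 11, 18, 19, 20, 23, 26]
Postorder: [18, 11, 10, 23, 26, 20, 19, 2]
Algorithm: postorder visits root last, so walk postorder right-to-left;
each value is the root of the current inorder slice — split it at that
value, recurse on the right subtree first, then the left.
Recursive splits:
  root=2; inorder splits into left=[], right=[10, 11, 18, 19, 20, 23, 26]
  root=19; inorder splits into left=[10, 11, 18], right=[20, 23, 26]
  root=20; inorder splits into left=[], right=[23, 26]
  root=26; inorder splits into left=[23], right=[]
  root=23; inorder splits into left=[], right=[]
  root=10; inorder splits into left=[], right=[11, 18]
  root=11; inorder splits into left=[], right=[18]
  root=18; inorder splits into left=[], right=[]
Reconstructed level-order: [2, 19, 10, 20, 11, 26, 18, 23]


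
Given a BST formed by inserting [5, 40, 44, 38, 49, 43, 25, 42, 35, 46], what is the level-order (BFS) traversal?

Tree insertion order: [5, 40, 44, 38, 49, 43, 25, 42, 35, 46]
Tree (level-order array): [5, None, 40, 38, 44, 25, None, 43, 49, None, 35, 42, None, 46]
BFS from the root, enqueuing left then right child of each popped node:
  queue [5] -> pop 5, enqueue [40], visited so far: [5]
  queue [40] -> pop 40, enqueue [38, 44], visited so far: [5, 40]
  queue [38, 44] -> pop 38, enqueue [25], visited so far: [5, 40, 38]
  queue [44, 25] -> pop 44, enqueue [43, 49], visited so far: [5, 40, 38, 44]
  queue [25, 43, 49] -> pop 25, enqueue [35], visited so far: [5, 40, 38, 44, 25]
  queue [43, 49, 35] -> pop 43, enqueue [42], visited so far: [5, 40, 38, 44, 25, 43]
  queue [49, 35, 42] -> pop 49, enqueue [46], visited so far: [5, 40, 38, 44, 25, 43, 49]
  queue [35, 42, 46] -> pop 35, enqueue [none], visited so far: [5, 40, 38, 44, 25, 43, 49, 35]
  queue [42, 46] -> pop 42, enqueue [none], visited so far: [5, 40, 38, 44, 25, 43, 49, 35, 42]
  queue [46] -> pop 46, enqueue [none], visited so far: [5, 40, 38, 44, 25, 43, 49, 35, 42, 46]
Result: [5, 40, 38, 44, 25, 43, 49, 35, 42, 46]


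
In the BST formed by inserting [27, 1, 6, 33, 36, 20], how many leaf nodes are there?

Tree built from: [27, 1, 6, 33, 36, 20]
Tree (level-order array): [27, 1, 33, None, 6, None, 36, None, 20]
Rule: A leaf has 0 children.
Per-node child counts:
  node 27: 2 child(ren)
  node 1: 1 child(ren)
  node 6: 1 child(ren)
  node 20: 0 child(ren)
  node 33: 1 child(ren)
  node 36: 0 child(ren)
Matching nodes: [20, 36]
Count of leaf nodes: 2


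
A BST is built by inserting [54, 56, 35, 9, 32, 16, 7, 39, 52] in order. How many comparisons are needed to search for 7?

Search path for 7: 54 -> 35 -> 9 -> 7
Found: True
Comparisons: 4


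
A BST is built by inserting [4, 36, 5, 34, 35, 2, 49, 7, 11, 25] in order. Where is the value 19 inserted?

Starting tree (level order): [4, 2, 36, None, None, 5, 49, None, 34, None, None, 7, 35, None, 11, None, None, None, 25]
Insertion path: 4 -> 36 -> 5 -> 34 -> 7 -> 11 -> 25
Result: insert 19 as left child of 25
Final tree (level order): [4, 2, 36, None, None, 5, 49, None, 34, None, None, 7, 35, None, 11, None, None, None, 25, 19]


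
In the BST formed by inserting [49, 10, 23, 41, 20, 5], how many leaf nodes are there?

Tree built from: [49, 10, 23, 41, 20, 5]
Tree (level-order array): [49, 10, None, 5, 23, None, None, 20, 41]
Rule: A leaf has 0 children.
Per-node child counts:
  node 49: 1 child(ren)
  node 10: 2 child(ren)
  node 5: 0 child(ren)
  node 23: 2 child(ren)
  node 20: 0 child(ren)
  node 41: 0 child(ren)
Matching nodes: [5, 20, 41]
Count of leaf nodes: 3


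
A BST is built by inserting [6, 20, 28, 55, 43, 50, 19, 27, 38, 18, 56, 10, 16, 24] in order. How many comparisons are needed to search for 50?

Search path for 50: 6 -> 20 -> 28 -> 55 -> 43 -> 50
Found: True
Comparisons: 6


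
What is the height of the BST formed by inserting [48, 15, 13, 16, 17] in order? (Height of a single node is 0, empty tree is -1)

Insertion order: [48, 15, 13, 16, 17]
Tree (level-order array): [48, 15, None, 13, 16, None, None, None, 17]
Compute height bottom-up (empty subtree = -1):
  height(13) = 1 + max(-1, -1) = 0
  height(17) = 1 + max(-1, -1) = 0
  height(16) = 1 + max(-1, 0) = 1
  height(15) = 1 + max(0, 1) = 2
  height(48) = 1 + max(2, -1) = 3
Height = 3


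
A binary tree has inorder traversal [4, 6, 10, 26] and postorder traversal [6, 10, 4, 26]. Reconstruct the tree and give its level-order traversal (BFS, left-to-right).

Inorder:   [4, 6, 10, 26]
Postorder: [6, 10, 4, 26]
Algorithm: postorder visits root last, so walk postorder right-to-left;
each value is the root of the current inorder slice — split it at that
value, recurse on the right subtree first, then the left.
Recursive splits:
  root=26; inorder splits into left=[4, 6, 10], right=[]
  root=4; inorder splits into left=[], right=[6, 10]
  root=10; inorder splits into left=[6], right=[]
  root=6; inorder splits into left=[], right=[]
Reconstructed level-order: [26, 4, 10, 6]


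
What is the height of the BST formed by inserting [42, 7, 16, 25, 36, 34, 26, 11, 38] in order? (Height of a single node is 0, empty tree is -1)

Insertion order: [42, 7, 16, 25, 36, 34, 26, 11, 38]
Tree (level-order array): [42, 7, None, None, 16, 11, 25, None, None, None, 36, 34, 38, 26]
Compute height bottom-up (empty subtree = -1):
  height(11) = 1 + max(-1, -1) = 0
  height(26) = 1 + max(-1, -1) = 0
  height(34) = 1 + max(0, -1) = 1
  height(38) = 1 + max(-1, -1) = 0
  height(36) = 1 + max(1, 0) = 2
  height(25) = 1 + max(-1, 2) = 3
  height(16) = 1 + max(0, 3) = 4
  height(7) = 1 + max(-1, 4) = 5
  height(42) = 1 + max(5, -1) = 6
Height = 6


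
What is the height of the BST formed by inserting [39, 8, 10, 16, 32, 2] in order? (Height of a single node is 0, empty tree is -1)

Insertion order: [39, 8, 10, 16, 32, 2]
Tree (level-order array): [39, 8, None, 2, 10, None, None, None, 16, None, 32]
Compute height bottom-up (empty subtree = -1):
  height(2) = 1 + max(-1, -1) = 0
  height(32) = 1 + max(-1, -1) = 0
  height(16) = 1 + max(-1, 0) = 1
  height(10) = 1 + max(-1, 1) = 2
  height(8) = 1 + max(0, 2) = 3
  height(39) = 1 + max(3, -1) = 4
Height = 4


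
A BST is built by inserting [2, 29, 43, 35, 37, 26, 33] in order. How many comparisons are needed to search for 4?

Search path for 4: 2 -> 29 -> 26
Found: False
Comparisons: 3


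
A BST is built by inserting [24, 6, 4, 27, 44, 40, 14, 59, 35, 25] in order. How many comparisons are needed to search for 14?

Search path for 14: 24 -> 6 -> 14
Found: True
Comparisons: 3


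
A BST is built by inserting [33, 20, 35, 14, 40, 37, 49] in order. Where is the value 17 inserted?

Starting tree (level order): [33, 20, 35, 14, None, None, 40, None, None, 37, 49]
Insertion path: 33 -> 20 -> 14
Result: insert 17 as right child of 14
Final tree (level order): [33, 20, 35, 14, None, None, 40, None, 17, 37, 49]


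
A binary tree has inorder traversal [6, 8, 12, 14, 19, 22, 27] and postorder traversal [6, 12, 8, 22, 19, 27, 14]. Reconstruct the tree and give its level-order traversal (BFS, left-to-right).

Inorder:   [6, 8, 12, 14, 19, 22, 27]
Postorder: [6, 12, 8, 22, 19, 27, 14]
Algorithm: postorder visits root last, so walk postorder right-to-left;
each value is the root of the current inorder slice — split it at that
value, recurse on the right subtree first, then the left.
Recursive splits:
  root=14; inorder splits into left=[6, 8, 12], right=[19, 22, 27]
  root=27; inorder splits into left=[19, 22], right=[]
  root=19; inorder splits into left=[], right=[22]
  root=22; inorder splits into left=[], right=[]
  root=8; inorder splits into left=[6], right=[12]
  root=12; inorder splits into left=[], right=[]
  root=6; inorder splits into left=[], right=[]
Reconstructed level-order: [14, 8, 27, 6, 12, 19, 22]


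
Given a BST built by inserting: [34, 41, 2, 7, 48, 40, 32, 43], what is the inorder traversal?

Tree insertion order: [34, 41, 2, 7, 48, 40, 32, 43]
Tree (level-order array): [34, 2, 41, None, 7, 40, 48, None, 32, None, None, 43]
Inorder traversal: [2, 7, 32, 34, 40, 41, 43, 48]


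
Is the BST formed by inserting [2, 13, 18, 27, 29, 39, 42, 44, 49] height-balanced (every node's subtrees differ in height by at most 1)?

Tree (level-order array): [2, None, 13, None, 18, None, 27, None, 29, None, 39, None, 42, None, 44, None, 49]
Definition: a tree is height-balanced if, at every node, |h(left) - h(right)| <= 1 (empty subtree has height -1).
Bottom-up per-node check:
  node 49: h_left=-1, h_right=-1, diff=0 [OK], height=0
  node 44: h_left=-1, h_right=0, diff=1 [OK], height=1
  node 42: h_left=-1, h_right=1, diff=2 [FAIL (|-1-1|=2 > 1)], height=2
  node 39: h_left=-1, h_right=2, diff=3 [FAIL (|-1-2|=3 > 1)], height=3
  node 29: h_left=-1, h_right=3, diff=4 [FAIL (|-1-3|=4 > 1)], height=4
  node 27: h_left=-1, h_right=4, diff=5 [FAIL (|-1-4|=5 > 1)], height=5
  node 18: h_left=-1, h_right=5, diff=6 [FAIL (|-1-5|=6 > 1)], height=6
  node 13: h_left=-1, h_right=6, diff=7 [FAIL (|-1-6|=7 > 1)], height=7
  node 2: h_left=-1, h_right=7, diff=8 [FAIL (|-1-7|=8 > 1)], height=8
Node 42 violates the condition: |-1 - 1| = 2 > 1.
Result: Not balanced


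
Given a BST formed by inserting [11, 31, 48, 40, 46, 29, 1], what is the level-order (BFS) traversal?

Tree insertion order: [11, 31, 48, 40, 46, 29, 1]
Tree (level-order array): [11, 1, 31, None, None, 29, 48, None, None, 40, None, None, 46]
BFS from the root, enqueuing left then right child of each popped node:
  queue [11] -> pop 11, enqueue [1, 31], visited so far: [11]
  queue [1, 31] -> pop 1, enqueue [none], visited so far: [11, 1]
  queue [31] -> pop 31, enqueue [29, 48], visited so far: [11, 1, 31]
  queue [29, 48] -> pop 29, enqueue [none], visited so far: [11, 1, 31, 29]
  queue [48] -> pop 48, enqueue [40], visited so far: [11, 1, 31, 29, 48]
  queue [40] -> pop 40, enqueue [46], visited so far: [11, 1, 31, 29, 48, 40]
  queue [46] -> pop 46, enqueue [none], visited so far: [11, 1, 31, 29, 48, 40, 46]
Result: [11, 1, 31, 29, 48, 40, 46]


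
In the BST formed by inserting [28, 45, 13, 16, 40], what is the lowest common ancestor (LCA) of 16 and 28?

Tree insertion order: [28, 45, 13, 16, 40]
Tree (level-order array): [28, 13, 45, None, 16, 40]
In a BST, the LCA of p=16, q=28 is the first node v on the
root-to-leaf path with p <= v <= q (go left if both < v, right if both > v).
Walk from root:
  at 28: 16 <= 28 <= 28, this is the LCA
LCA = 28


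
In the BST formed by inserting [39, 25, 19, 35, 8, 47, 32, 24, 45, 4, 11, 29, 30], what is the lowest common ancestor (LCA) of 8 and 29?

Tree insertion order: [39, 25, 19, 35, 8, 47, 32, 24, 45, 4, 11, 29, 30]
Tree (level-order array): [39, 25, 47, 19, 35, 45, None, 8, 24, 32, None, None, None, 4, 11, None, None, 29, None, None, None, None, None, None, 30]
In a BST, the LCA of p=8, q=29 is the first node v on the
root-to-leaf path with p <= v <= q (go left if both < v, right if both > v).
Walk from root:
  at 39: both 8 and 29 < 39, go left
  at 25: 8 <= 25 <= 29, this is the LCA
LCA = 25


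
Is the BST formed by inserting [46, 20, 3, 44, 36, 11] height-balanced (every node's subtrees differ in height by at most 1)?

Tree (level-order array): [46, 20, None, 3, 44, None, 11, 36]
Definition: a tree is height-balanced if, at every node, |h(left) - h(right)| <= 1 (empty subtree has height -1).
Bottom-up per-node check:
  node 11: h_left=-1, h_right=-1, diff=0 [OK], height=0
  node 3: h_left=-1, h_right=0, diff=1 [OK], height=1
  node 36: h_left=-1, h_right=-1, diff=0 [OK], height=0
  node 44: h_left=0, h_right=-1, diff=1 [OK], height=1
  node 20: h_left=1, h_right=1, diff=0 [OK], height=2
  node 46: h_left=2, h_right=-1, diff=3 [FAIL (|2--1|=3 > 1)], height=3
Node 46 violates the condition: |2 - -1| = 3 > 1.
Result: Not balanced


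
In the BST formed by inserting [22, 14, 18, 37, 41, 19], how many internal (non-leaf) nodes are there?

Tree built from: [22, 14, 18, 37, 41, 19]
Tree (level-order array): [22, 14, 37, None, 18, None, 41, None, 19]
Rule: An internal node has at least one child.
Per-node child counts:
  node 22: 2 child(ren)
  node 14: 1 child(ren)
  node 18: 1 child(ren)
  node 19: 0 child(ren)
  node 37: 1 child(ren)
  node 41: 0 child(ren)
Matching nodes: [22, 14, 18, 37]
Count of internal (non-leaf) nodes: 4


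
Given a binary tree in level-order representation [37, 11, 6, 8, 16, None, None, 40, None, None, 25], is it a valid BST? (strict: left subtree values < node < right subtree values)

Level-order array: [37, 11, 6, 8, 16, None, None, 40, None, None, 25]
Validate using subtree bounds (lo, hi): at each node, require lo < value < hi,
then recurse left with hi=value and right with lo=value.
Preorder trace (stopping at first violation):
  at node 37 with bounds (-inf, +inf): OK
  at node 11 with bounds (-inf, 37): OK
  at node 8 with bounds (-inf, 11): OK
  at node 40 with bounds (-inf, 8): VIOLATION
Node 40 violates its bound: not (-inf < 40 < 8).
Result: Not a valid BST


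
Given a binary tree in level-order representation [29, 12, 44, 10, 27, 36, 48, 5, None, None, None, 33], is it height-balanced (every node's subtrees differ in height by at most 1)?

Tree (level-order array): [29, 12, 44, 10, 27, 36, 48, 5, None, None, None, 33]
Definition: a tree is height-balanced if, at every node, |h(left) - h(right)| <= 1 (empty subtree has height -1).
Bottom-up per-node check:
  node 5: h_left=-1, h_right=-1, diff=0 [OK], height=0
  node 10: h_left=0, h_right=-1, diff=1 [OK], height=1
  node 27: h_left=-1, h_right=-1, diff=0 [OK], height=0
  node 12: h_left=1, h_right=0, diff=1 [OK], height=2
  node 33: h_left=-1, h_right=-1, diff=0 [OK], height=0
  node 36: h_left=0, h_right=-1, diff=1 [OK], height=1
  node 48: h_left=-1, h_right=-1, diff=0 [OK], height=0
  node 44: h_left=1, h_right=0, diff=1 [OK], height=2
  node 29: h_left=2, h_right=2, diff=0 [OK], height=3
All nodes satisfy the balance condition.
Result: Balanced


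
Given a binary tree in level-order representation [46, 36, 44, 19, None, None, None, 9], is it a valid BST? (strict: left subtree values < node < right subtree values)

Level-order array: [46, 36, 44, 19, None, None, None, 9]
Validate using subtree bounds (lo, hi): at each node, require lo < value < hi,
then recurse left with hi=value and right with lo=value.
Preorder trace (stopping at first violation):
  at node 46 with bounds (-inf, +inf): OK
  at node 36 with bounds (-inf, 46): OK
  at node 19 with bounds (-inf, 36): OK
  at node 9 with bounds (-inf, 19): OK
  at node 44 with bounds (46, +inf): VIOLATION
Node 44 violates its bound: not (46 < 44 < +inf).
Result: Not a valid BST


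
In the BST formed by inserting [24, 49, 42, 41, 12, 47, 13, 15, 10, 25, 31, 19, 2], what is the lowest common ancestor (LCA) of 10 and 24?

Tree insertion order: [24, 49, 42, 41, 12, 47, 13, 15, 10, 25, 31, 19, 2]
Tree (level-order array): [24, 12, 49, 10, 13, 42, None, 2, None, None, 15, 41, 47, None, None, None, 19, 25, None, None, None, None, None, None, 31]
In a BST, the LCA of p=10, q=24 is the first node v on the
root-to-leaf path with p <= v <= q (go left if both < v, right if both > v).
Walk from root:
  at 24: 10 <= 24 <= 24, this is the LCA
LCA = 24


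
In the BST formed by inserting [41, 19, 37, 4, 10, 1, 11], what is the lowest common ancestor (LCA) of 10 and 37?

Tree insertion order: [41, 19, 37, 4, 10, 1, 11]
Tree (level-order array): [41, 19, None, 4, 37, 1, 10, None, None, None, None, None, 11]
In a BST, the LCA of p=10, q=37 is the first node v on the
root-to-leaf path with p <= v <= q (go left if both < v, right if both > v).
Walk from root:
  at 41: both 10 and 37 < 41, go left
  at 19: 10 <= 19 <= 37, this is the LCA
LCA = 19


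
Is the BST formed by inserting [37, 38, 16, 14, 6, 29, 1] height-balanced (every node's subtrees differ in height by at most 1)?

Tree (level-order array): [37, 16, 38, 14, 29, None, None, 6, None, None, None, 1]
Definition: a tree is height-balanced if, at every node, |h(left) - h(right)| <= 1 (empty subtree has height -1).
Bottom-up per-node check:
  node 1: h_left=-1, h_right=-1, diff=0 [OK], height=0
  node 6: h_left=0, h_right=-1, diff=1 [OK], height=1
  node 14: h_left=1, h_right=-1, diff=2 [FAIL (|1--1|=2 > 1)], height=2
  node 29: h_left=-1, h_right=-1, diff=0 [OK], height=0
  node 16: h_left=2, h_right=0, diff=2 [FAIL (|2-0|=2 > 1)], height=3
  node 38: h_left=-1, h_right=-1, diff=0 [OK], height=0
  node 37: h_left=3, h_right=0, diff=3 [FAIL (|3-0|=3 > 1)], height=4
Node 14 violates the condition: |1 - -1| = 2 > 1.
Result: Not balanced


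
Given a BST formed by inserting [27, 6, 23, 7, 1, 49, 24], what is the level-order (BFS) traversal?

Tree insertion order: [27, 6, 23, 7, 1, 49, 24]
Tree (level-order array): [27, 6, 49, 1, 23, None, None, None, None, 7, 24]
BFS from the root, enqueuing left then right child of each popped node:
  queue [27] -> pop 27, enqueue [6, 49], visited so far: [27]
  queue [6, 49] -> pop 6, enqueue [1, 23], visited so far: [27, 6]
  queue [49, 1, 23] -> pop 49, enqueue [none], visited so far: [27, 6, 49]
  queue [1, 23] -> pop 1, enqueue [none], visited so far: [27, 6, 49, 1]
  queue [23] -> pop 23, enqueue [7, 24], visited so far: [27, 6, 49, 1, 23]
  queue [7, 24] -> pop 7, enqueue [none], visited so far: [27, 6, 49, 1, 23, 7]
  queue [24] -> pop 24, enqueue [none], visited so far: [27, 6, 49, 1, 23, 7, 24]
Result: [27, 6, 49, 1, 23, 7, 24]


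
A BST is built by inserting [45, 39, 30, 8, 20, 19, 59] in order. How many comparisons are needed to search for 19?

Search path for 19: 45 -> 39 -> 30 -> 8 -> 20 -> 19
Found: True
Comparisons: 6


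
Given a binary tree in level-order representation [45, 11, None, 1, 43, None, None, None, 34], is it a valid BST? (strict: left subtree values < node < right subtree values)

Level-order array: [45, 11, None, 1, 43, None, None, None, 34]
Validate using subtree bounds (lo, hi): at each node, require lo < value < hi,
then recurse left with hi=value and right with lo=value.
Preorder trace (stopping at first violation):
  at node 45 with bounds (-inf, +inf): OK
  at node 11 with bounds (-inf, 45): OK
  at node 1 with bounds (-inf, 11): OK
  at node 43 with bounds (11, 45): OK
  at node 34 with bounds (43, 45): VIOLATION
Node 34 violates its bound: not (43 < 34 < 45).
Result: Not a valid BST


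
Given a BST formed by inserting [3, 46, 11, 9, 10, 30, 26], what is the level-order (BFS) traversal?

Tree insertion order: [3, 46, 11, 9, 10, 30, 26]
Tree (level-order array): [3, None, 46, 11, None, 9, 30, None, 10, 26]
BFS from the root, enqueuing left then right child of each popped node:
  queue [3] -> pop 3, enqueue [46], visited so far: [3]
  queue [46] -> pop 46, enqueue [11], visited so far: [3, 46]
  queue [11] -> pop 11, enqueue [9, 30], visited so far: [3, 46, 11]
  queue [9, 30] -> pop 9, enqueue [10], visited so far: [3, 46, 11, 9]
  queue [30, 10] -> pop 30, enqueue [26], visited so far: [3, 46, 11, 9, 30]
  queue [10, 26] -> pop 10, enqueue [none], visited so far: [3, 46, 11, 9, 30, 10]
  queue [26] -> pop 26, enqueue [none], visited so far: [3, 46, 11, 9, 30, 10, 26]
Result: [3, 46, 11, 9, 30, 10, 26]


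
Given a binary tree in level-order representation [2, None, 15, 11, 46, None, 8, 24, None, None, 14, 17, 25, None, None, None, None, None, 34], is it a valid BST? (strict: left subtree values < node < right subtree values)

Level-order array: [2, None, 15, 11, 46, None, 8, 24, None, None, 14, 17, 25, None, None, None, None, None, 34]
Validate using subtree bounds (lo, hi): at each node, require lo < value < hi,
then recurse left with hi=value and right with lo=value.
Preorder trace (stopping at first violation):
  at node 2 with bounds (-inf, +inf): OK
  at node 15 with bounds (2, +inf): OK
  at node 11 with bounds (2, 15): OK
  at node 8 with bounds (11, 15): VIOLATION
Node 8 violates its bound: not (11 < 8 < 15).
Result: Not a valid BST


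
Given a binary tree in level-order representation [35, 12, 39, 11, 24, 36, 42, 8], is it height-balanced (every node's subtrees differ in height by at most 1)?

Tree (level-order array): [35, 12, 39, 11, 24, 36, 42, 8]
Definition: a tree is height-balanced if, at every node, |h(left) - h(right)| <= 1 (empty subtree has height -1).
Bottom-up per-node check:
  node 8: h_left=-1, h_right=-1, diff=0 [OK], height=0
  node 11: h_left=0, h_right=-1, diff=1 [OK], height=1
  node 24: h_left=-1, h_right=-1, diff=0 [OK], height=0
  node 12: h_left=1, h_right=0, diff=1 [OK], height=2
  node 36: h_left=-1, h_right=-1, diff=0 [OK], height=0
  node 42: h_left=-1, h_right=-1, diff=0 [OK], height=0
  node 39: h_left=0, h_right=0, diff=0 [OK], height=1
  node 35: h_left=2, h_right=1, diff=1 [OK], height=3
All nodes satisfy the balance condition.
Result: Balanced


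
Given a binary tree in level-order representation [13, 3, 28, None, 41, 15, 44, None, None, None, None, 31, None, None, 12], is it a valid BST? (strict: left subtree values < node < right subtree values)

Level-order array: [13, 3, 28, None, 41, 15, 44, None, None, None, None, 31, None, None, 12]
Validate using subtree bounds (lo, hi): at each node, require lo < value < hi,
then recurse left with hi=value and right with lo=value.
Preorder trace (stopping at first violation):
  at node 13 with bounds (-inf, +inf): OK
  at node 3 with bounds (-inf, 13): OK
  at node 41 with bounds (3, 13): VIOLATION
Node 41 violates its bound: not (3 < 41 < 13).
Result: Not a valid BST


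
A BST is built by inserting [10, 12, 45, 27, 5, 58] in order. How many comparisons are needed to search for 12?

Search path for 12: 10 -> 12
Found: True
Comparisons: 2


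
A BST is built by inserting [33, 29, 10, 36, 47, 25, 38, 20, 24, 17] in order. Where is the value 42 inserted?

Starting tree (level order): [33, 29, 36, 10, None, None, 47, None, 25, 38, None, 20, None, None, None, 17, 24]
Insertion path: 33 -> 36 -> 47 -> 38
Result: insert 42 as right child of 38
Final tree (level order): [33, 29, 36, 10, None, None, 47, None, 25, 38, None, 20, None, None, 42, 17, 24]


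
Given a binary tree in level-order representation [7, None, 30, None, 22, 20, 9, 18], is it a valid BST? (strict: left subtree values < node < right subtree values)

Level-order array: [7, None, 30, None, 22, 20, 9, 18]
Validate using subtree bounds (lo, hi): at each node, require lo < value < hi,
then recurse left with hi=value and right with lo=value.
Preorder trace (stopping at first violation):
  at node 7 with bounds (-inf, +inf): OK
  at node 30 with bounds (7, +inf): OK
  at node 22 with bounds (30, +inf): VIOLATION
Node 22 violates its bound: not (30 < 22 < +inf).
Result: Not a valid BST


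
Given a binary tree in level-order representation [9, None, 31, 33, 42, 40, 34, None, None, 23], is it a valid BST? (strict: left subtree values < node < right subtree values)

Level-order array: [9, None, 31, 33, 42, 40, 34, None, None, 23]
Validate using subtree bounds (lo, hi): at each node, require lo < value < hi,
then recurse left with hi=value and right with lo=value.
Preorder trace (stopping at first violation):
  at node 9 with bounds (-inf, +inf): OK
  at node 31 with bounds (9, +inf): OK
  at node 33 with bounds (9, 31): VIOLATION
Node 33 violates its bound: not (9 < 33 < 31).
Result: Not a valid BST


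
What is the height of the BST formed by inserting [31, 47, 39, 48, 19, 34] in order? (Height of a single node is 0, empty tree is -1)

Insertion order: [31, 47, 39, 48, 19, 34]
Tree (level-order array): [31, 19, 47, None, None, 39, 48, 34]
Compute height bottom-up (empty subtree = -1):
  height(19) = 1 + max(-1, -1) = 0
  height(34) = 1 + max(-1, -1) = 0
  height(39) = 1 + max(0, -1) = 1
  height(48) = 1 + max(-1, -1) = 0
  height(47) = 1 + max(1, 0) = 2
  height(31) = 1 + max(0, 2) = 3
Height = 3


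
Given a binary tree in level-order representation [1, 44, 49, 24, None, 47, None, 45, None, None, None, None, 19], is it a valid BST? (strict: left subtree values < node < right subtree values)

Level-order array: [1, 44, 49, 24, None, 47, None, 45, None, None, None, None, 19]
Validate using subtree bounds (lo, hi): at each node, require lo < value < hi,
then recurse left with hi=value and right with lo=value.
Preorder trace (stopping at first violation):
  at node 1 with bounds (-inf, +inf): OK
  at node 44 with bounds (-inf, 1): VIOLATION
Node 44 violates its bound: not (-inf < 44 < 1).
Result: Not a valid BST


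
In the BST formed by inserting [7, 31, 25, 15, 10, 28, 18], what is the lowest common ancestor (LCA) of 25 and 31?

Tree insertion order: [7, 31, 25, 15, 10, 28, 18]
Tree (level-order array): [7, None, 31, 25, None, 15, 28, 10, 18]
In a BST, the LCA of p=25, q=31 is the first node v on the
root-to-leaf path with p <= v <= q (go left if both < v, right if both > v).
Walk from root:
  at 7: both 25 and 31 > 7, go right
  at 31: 25 <= 31 <= 31, this is the LCA
LCA = 31


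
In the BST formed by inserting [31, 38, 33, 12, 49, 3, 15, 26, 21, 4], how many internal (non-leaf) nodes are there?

Tree built from: [31, 38, 33, 12, 49, 3, 15, 26, 21, 4]
Tree (level-order array): [31, 12, 38, 3, 15, 33, 49, None, 4, None, 26, None, None, None, None, None, None, 21]
Rule: An internal node has at least one child.
Per-node child counts:
  node 31: 2 child(ren)
  node 12: 2 child(ren)
  node 3: 1 child(ren)
  node 4: 0 child(ren)
  node 15: 1 child(ren)
  node 26: 1 child(ren)
  node 21: 0 child(ren)
  node 38: 2 child(ren)
  node 33: 0 child(ren)
  node 49: 0 child(ren)
Matching nodes: [31, 12, 3, 15, 26, 38]
Count of internal (non-leaf) nodes: 6


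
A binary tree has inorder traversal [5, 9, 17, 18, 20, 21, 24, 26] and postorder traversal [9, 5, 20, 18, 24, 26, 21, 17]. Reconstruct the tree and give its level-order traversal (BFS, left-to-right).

Inorder:   [5, 9, 17, 18, 20, 21, 24, 26]
Postorder: [9, 5, 20, 18, 24, 26, 21, 17]
Algorithm: postorder visits root last, so walk postorder right-to-left;
each value is the root of the current inorder slice — split it at that
value, recurse on the right subtree first, then the left.
Recursive splits:
  root=17; inorder splits into left=[5, 9], right=[18, 20, 21, 24, 26]
  root=21; inorder splits into left=[18, 20], right=[24, 26]
  root=26; inorder splits into left=[24], right=[]
  root=24; inorder splits into left=[], right=[]
  root=18; inorder splits into left=[], right=[20]
  root=20; inorder splits into left=[], right=[]
  root=5; inorder splits into left=[], right=[9]
  root=9; inorder splits into left=[], right=[]
Reconstructed level-order: [17, 5, 21, 9, 18, 26, 20, 24]


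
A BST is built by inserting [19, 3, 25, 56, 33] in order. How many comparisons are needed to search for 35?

Search path for 35: 19 -> 25 -> 56 -> 33
Found: False
Comparisons: 4


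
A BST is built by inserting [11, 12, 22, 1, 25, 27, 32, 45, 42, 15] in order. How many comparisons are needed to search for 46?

Search path for 46: 11 -> 12 -> 22 -> 25 -> 27 -> 32 -> 45
Found: False
Comparisons: 7


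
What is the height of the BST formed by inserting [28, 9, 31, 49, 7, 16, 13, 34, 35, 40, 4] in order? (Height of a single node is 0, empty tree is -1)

Insertion order: [28, 9, 31, 49, 7, 16, 13, 34, 35, 40, 4]
Tree (level-order array): [28, 9, 31, 7, 16, None, 49, 4, None, 13, None, 34, None, None, None, None, None, None, 35, None, 40]
Compute height bottom-up (empty subtree = -1):
  height(4) = 1 + max(-1, -1) = 0
  height(7) = 1 + max(0, -1) = 1
  height(13) = 1 + max(-1, -1) = 0
  height(16) = 1 + max(0, -1) = 1
  height(9) = 1 + max(1, 1) = 2
  height(40) = 1 + max(-1, -1) = 0
  height(35) = 1 + max(-1, 0) = 1
  height(34) = 1 + max(-1, 1) = 2
  height(49) = 1 + max(2, -1) = 3
  height(31) = 1 + max(-1, 3) = 4
  height(28) = 1 + max(2, 4) = 5
Height = 5


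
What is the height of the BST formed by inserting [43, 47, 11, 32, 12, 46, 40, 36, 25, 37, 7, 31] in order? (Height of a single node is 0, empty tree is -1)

Insertion order: [43, 47, 11, 32, 12, 46, 40, 36, 25, 37, 7, 31]
Tree (level-order array): [43, 11, 47, 7, 32, 46, None, None, None, 12, 40, None, None, None, 25, 36, None, None, 31, None, 37]
Compute height bottom-up (empty subtree = -1):
  height(7) = 1 + max(-1, -1) = 0
  height(31) = 1 + max(-1, -1) = 0
  height(25) = 1 + max(-1, 0) = 1
  height(12) = 1 + max(-1, 1) = 2
  height(37) = 1 + max(-1, -1) = 0
  height(36) = 1 + max(-1, 0) = 1
  height(40) = 1 + max(1, -1) = 2
  height(32) = 1 + max(2, 2) = 3
  height(11) = 1 + max(0, 3) = 4
  height(46) = 1 + max(-1, -1) = 0
  height(47) = 1 + max(0, -1) = 1
  height(43) = 1 + max(4, 1) = 5
Height = 5


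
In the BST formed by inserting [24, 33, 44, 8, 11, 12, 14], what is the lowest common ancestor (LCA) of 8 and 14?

Tree insertion order: [24, 33, 44, 8, 11, 12, 14]
Tree (level-order array): [24, 8, 33, None, 11, None, 44, None, 12, None, None, None, 14]
In a BST, the LCA of p=8, q=14 is the first node v on the
root-to-leaf path with p <= v <= q (go left if both < v, right if both > v).
Walk from root:
  at 24: both 8 and 14 < 24, go left
  at 8: 8 <= 8 <= 14, this is the LCA
LCA = 8


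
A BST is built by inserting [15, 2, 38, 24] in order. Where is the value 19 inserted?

Starting tree (level order): [15, 2, 38, None, None, 24]
Insertion path: 15 -> 38 -> 24
Result: insert 19 as left child of 24
Final tree (level order): [15, 2, 38, None, None, 24, None, 19]


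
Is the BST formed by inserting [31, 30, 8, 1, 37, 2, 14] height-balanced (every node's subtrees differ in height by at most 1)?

Tree (level-order array): [31, 30, 37, 8, None, None, None, 1, 14, None, 2]
Definition: a tree is height-balanced if, at every node, |h(left) - h(right)| <= 1 (empty subtree has height -1).
Bottom-up per-node check:
  node 2: h_left=-1, h_right=-1, diff=0 [OK], height=0
  node 1: h_left=-1, h_right=0, diff=1 [OK], height=1
  node 14: h_left=-1, h_right=-1, diff=0 [OK], height=0
  node 8: h_left=1, h_right=0, diff=1 [OK], height=2
  node 30: h_left=2, h_right=-1, diff=3 [FAIL (|2--1|=3 > 1)], height=3
  node 37: h_left=-1, h_right=-1, diff=0 [OK], height=0
  node 31: h_left=3, h_right=0, diff=3 [FAIL (|3-0|=3 > 1)], height=4
Node 30 violates the condition: |2 - -1| = 3 > 1.
Result: Not balanced


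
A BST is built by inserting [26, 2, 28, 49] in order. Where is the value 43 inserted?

Starting tree (level order): [26, 2, 28, None, None, None, 49]
Insertion path: 26 -> 28 -> 49
Result: insert 43 as left child of 49
Final tree (level order): [26, 2, 28, None, None, None, 49, 43]


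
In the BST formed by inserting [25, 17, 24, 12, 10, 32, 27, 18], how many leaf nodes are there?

Tree built from: [25, 17, 24, 12, 10, 32, 27, 18]
Tree (level-order array): [25, 17, 32, 12, 24, 27, None, 10, None, 18]
Rule: A leaf has 0 children.
Per-node child counts:
  node 25: 2 child(ren)
  node 17: 2 child(ren)
  node 12: 1 child(ren)
  node 10: 0 child(ren)
  node 24: 1 child(ren)
  node 18: 0 child(ren)
  node 32: 1 child(ren)
  node 27: 0 child(ren)
Matching nodes: [10, 18, 27]
Count of leaf nodes: 3


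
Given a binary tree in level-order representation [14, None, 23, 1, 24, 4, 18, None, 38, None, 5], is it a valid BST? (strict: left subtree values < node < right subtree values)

Level-order array: [14, None, 23, 1, 24, 4, 18, None, 38, None, 5]
Validate using subtree bounds (lo, hi): at each node, require lo < value < hi,
then recurse left with hi=value and right with lo=value.
Preorder trace (stopping at first violation):
  at node 14 with bounds (-inf, +inf): OK
  at node 23 with bounds (14, +inf): OK
  at node 1 with bounds (14, 23): VIOLATION
Node 1 violates its bound: not (14 < 1 < 23).
Result: Not a valid BST


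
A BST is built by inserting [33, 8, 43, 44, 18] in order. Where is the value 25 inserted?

Starting tree (level order): [33, 8, 43, None, 18, None, 44]
Insertion path: 33 -> 8 -> 18
Result: insert 25 as right child of 18
Final tree (level order): [33, 8, 43, None, 18, None, 44, None, 25]


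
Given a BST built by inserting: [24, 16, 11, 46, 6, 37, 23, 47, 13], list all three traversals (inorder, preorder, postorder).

Tree insertion order: [24, 16, 11, 46, 6, 37, 23, 47, 13]
Tree (level-order array): [24, 16, 46, 11, 23, 37, 47, 6, 13]
Inorder (L, root, R): [6, 11, 13, 16, 23, 24, 37, 46, 47]
Preorder (root, L, R): [24, 16, 11, 6, 13, 23, 46, 37, 47]
Postorder (L, R, root): [6, 13, 11, 23, 16, 37, 47, 46, 24]


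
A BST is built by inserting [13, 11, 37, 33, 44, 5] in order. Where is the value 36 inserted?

Starting tree (level order): [13, 11, 37, 5, None, 33, 44]
Insertion path: 13 -> 37 -> 33
Result: insert 36 as right child of 33
Final tree (level order): [13, 11, 37, 5, None, 33, 44, None, None, None, 36]


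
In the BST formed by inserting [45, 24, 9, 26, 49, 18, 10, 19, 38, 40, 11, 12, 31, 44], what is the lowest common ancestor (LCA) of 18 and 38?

Tree insertion order: [45, 24, 9, 26, 49, 18, 10, 19, 38, 40, 11, 12, 31, 44]
Tree (level-order array): [45, 24, 49, 9, 26, None, None, None, 18, None, 38, 10, 19, 31, 40, None, 11, None, None, None, None, None, 44, None, 12]
In a BST, the LCA of p=18, q=38 is the first node v on the
root-to-leaf path with p <= v <= q (go left if both < v, right if both > v).
Walk from root:
  at 45: both 18 and 38 < 45, go left
  at 24: 18 <= 24 <= 38, this is the LCA
LCA = 24


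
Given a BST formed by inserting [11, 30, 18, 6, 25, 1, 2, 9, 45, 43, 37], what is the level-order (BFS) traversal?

Tree insertion order: [11, 30, 18, 6, 25, 1, 2, 9, 45, 43, 37]
Tree (level-order array): [11, 6, 30, 1, 9, 18, 45, None, 2, None, None, None, 25, 43, None, None, None, None, None, 37]
BFS from the root, enqueuing left then right child of each popped node:
  queue [11] -> pop 11, enqueue [6, 30], visited so far: [11]
  queue [6, 30] -> pop 6, enqueue [1, 9], visited so far: [11, 6]
  queue [30, 1, 9] -> pop 30, enqueue [18, 45], visited so far: [11, 6, 30]
  queue [1, 9, 18, 45] -> pop 1, enqueue [2], visited so far: [11, 6, 30, 1]
  queue [9, 18, 45, 2] -> pop 9, enqueue [none], visited so far: [11, 6, 30, 1, 9]
  queue [18, 45, 2] -> pop 18, enqueue [25], visited so far: [11, 6, 30, 1, 9, 18]
  queue [45, 2, 25] -> pop 45, enqueue [43], visited so far: [11, 6, 30, 1, 9, 18, 45]
  queue [2, 25, 43] -> pop 2, enqueue [none], visited so far: [11, 6, 30, 1, 9, 18, 45, 2]
  queue [25, 43] -> pop 25, enqueue [none], visited so far: [11, 6, 30, 1, 9, 18, 45, 2, 25]
  queue [43] -> pop 43, enqueue [37], visited so far: [11, 6, 30, 1, 9, 18, 45, 2, 25, 43]
  queue [37] -> pop 37, enqueue [none], visited so far: [11, 6, 30, 1, 9, 18, 45, 2, 25, 43, 37]
Result: [11, 6, 30, 1, 9, 18, 45, 2, 25, 43, 37]


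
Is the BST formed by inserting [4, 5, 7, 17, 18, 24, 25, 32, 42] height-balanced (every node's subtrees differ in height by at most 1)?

Tree (level-order array): [4, None, 5, None, 7, None, 17, None, 18, None, 24, None, 25, None, 32, None, 42]
Definition: a tree is height-balanced if, at every node, |h(left) - h(right)| <= 1 (empty subtree has height -1).
Bottom-up per-node check:
  node 42: h_left=-1, h_right=-1, diff=0 [OK], height=0
  node 32: h_left=-1, h_right=0, diff=1 [OK], height=1
  node 25: h_left=-1, h_right=1, diff=2 [FAIL (|-1-1|=2 > 1)], height=2
  node 24: h_left=-1, h_right=2, diff=3 [FAIL (|-1-2|=3 > 1)], height=3
  node 18: h_left=-1, h_right=3, diff=4 [FAIL (|-1-3|=4 > 1)], height=4
  node 17: h_left=-1, h_right=4, diff=5 [FAIL (|-1-4|=5 > 1)], height=5
  node 7: h_left=-1, h_right=5, diff=6 [FAIL (|-1-5|=6 > 1)], height=6
  node 5: h_left=-1, h_right=6, diff=7 [FAIL (|-1-6|=7 > 1)], height=7
  node 4: h_left=-1, h_right=7, diff=8 [FAIL (|-1-7|=8 > 1)], height=8
Node 25 violates the condition: |-1 - 1| = 2 > 1.
Result: Not balanced


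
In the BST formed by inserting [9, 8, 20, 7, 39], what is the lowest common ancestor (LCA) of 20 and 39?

Tree insertion order: [9, 8, 20, 7, 39]
Tree (level-order array): [9, 8, 20, 7, None, None, 39]
In a BST, the LCA of p=20, q=39 is the first node v on the
root-to-leaf path with p <= v <= q (go left if both < v, right if both > v).
Walk from root:
  at 9: both 20 and 39 > 9, go right
  at 20: 20 <= 20 <= 39, this is the LCA
LCA = 20


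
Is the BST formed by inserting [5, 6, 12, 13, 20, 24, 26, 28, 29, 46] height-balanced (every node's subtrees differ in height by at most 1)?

Tree (level-order array): [5, None, 6, None, 12, None, 13, None, 20, None, 24, None, 26, None, 28, None, 29, None, 46]
Definition: a tree is height-balanced if, at every node, |h(left) - h(right)| <= 1 (empty subtree has height -1).
Bottom-up per-node check:
  node 46: h_left=-1, h_right=-1, diff=0 [OK], height=0
  node 29: h_left=-1, h_right=0, diff=1 [OK], height=1
  node 28: h_left=-1, h_right=1, diff=2 [FAIL (|-1-1|=2 > 1)], height=2
  node 26: h_left=-1, h_right=2, diff=3 [FAIL (|-1-2|=3 > 1)], height=3
  node 24: h_left=-1, h_right=3, diff=4 [FAIL (|-1-3|=4 > 1)], height=4
  node 20: h_left=-1, h_right=4, diff=5 [FAIL (|-1-4|=5 > 1)], height=5
  node 13: h_left=-1, h_right=5, diff=6 [FAIL (|-1-5|=6 > 1)], height=6
  node 12: h_left=-1, h_right=6, diff=7 [FAIL (|-1-6|=7 > 1)], height=7
  node 6: h_left=-1, h_right=7, diff=8 [FAIL (|-1-7|=8 > 1)], height=8
  node 5: h_left=-1, h_right=8, diff=9 [FAIL (|-1-8|=9 > 1)], height=9
Node 28 violates the condition: |-1 - 1| = 2 > 1.
Result: Not balanced


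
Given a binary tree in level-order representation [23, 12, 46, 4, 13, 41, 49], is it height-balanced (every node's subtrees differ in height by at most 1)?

Tree (level-order array): [23, 12, 46, 4, 13, 41, 49]
Definition: a tree is height-balanced if, at every node, |h(left) - h(right)| <= 1 (empty subtree has height -1).
Bottom-up per-node check:
  node 4: h_left=-1, h_right=-1, diff=0 [OK], height=0
  node 13: h_left=-1, h_right=-1, diff=0 [OK], height=0
  node 12: h_left=0, h_right=0, diff=0 [OK], height=1
  node 41: h_left=-1, h_right=-1, diff=0 [OK], height=0
  node 49: h_left=-1, h_right=-1, diff=0 [OK], height=0
  node 46: h_left=0, h_right=0, diff=0 [OK], height=1
  node 23: h_left=1, h_right=1, diff=0 [OK], height=2
All nodes satisfy the balance condition.
Result: Balanced
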